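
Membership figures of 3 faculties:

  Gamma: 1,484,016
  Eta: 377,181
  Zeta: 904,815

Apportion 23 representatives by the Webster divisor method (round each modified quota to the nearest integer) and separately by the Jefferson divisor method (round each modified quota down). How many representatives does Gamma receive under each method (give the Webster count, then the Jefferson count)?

Webster: Gamma 12, Eta 3, Zeta 8.
Jefferson: Gamma 13, Eta 3, Zeta 7.
Gamma gets 12 under Webster and 13 under Jefferson.

12 and 13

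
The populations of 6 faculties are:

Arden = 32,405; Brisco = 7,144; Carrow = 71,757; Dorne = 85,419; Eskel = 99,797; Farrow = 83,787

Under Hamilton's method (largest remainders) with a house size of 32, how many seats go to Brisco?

1

Standard divisor: 380309 ÷ 32 ≈ 11884.656.
Standard quotas: Arden 2.7266, Brisco 0.6011, Carrow 6.0378, Dorne 7.1873, Eskel 8.3971, Farrow 7.0500.
Lower quotas: Arden 2, Brisco 0, Carrow 6, Dorne 7, Eskel 8, Farrow 7 (sum 30, leaving 2 seats).
Remainders in descending order: Arden 0.7266, Brisco 0.6011, Eskel 0.3971, Dorne 0.1873, Farrow 0.0500, Carrow 0.0378.
The surplus seats go to Arden, Brisco.
Brisco receives 1.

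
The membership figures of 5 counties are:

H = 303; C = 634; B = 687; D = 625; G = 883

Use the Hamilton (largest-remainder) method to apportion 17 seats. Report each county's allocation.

Total 3132; standard divisor 3132/17 ≈ 184.235.
Standard quotas: H 1.645, C 3.441, B 3.729, D 3.392, G 4.793.
Lower quotas: H 1, C 3, B 3, D 3, G 4 (sum 14, leaving 3 seats).
Remainders in descending order: G 0.793, B 0.729, H 0.645, C 0.441, D 0.392.
Largest remainders: G, B, H receive the extra seats.

H: 2; C: 3; B: 4; D: 3; G: 5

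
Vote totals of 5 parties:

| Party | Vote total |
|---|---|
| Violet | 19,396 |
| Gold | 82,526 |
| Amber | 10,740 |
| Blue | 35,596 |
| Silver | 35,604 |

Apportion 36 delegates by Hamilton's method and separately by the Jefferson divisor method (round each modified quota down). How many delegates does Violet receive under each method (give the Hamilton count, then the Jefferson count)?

Hamilton: Violet 4, Gold 16, Amber 2, Blue 7, Silver 7.
Jefferson: Violet 3, Gold 17, Amber 2, Blue 7, Silver 7.
Violet gets 4 under Hamilton and 3 under Jefferson.

4 and 3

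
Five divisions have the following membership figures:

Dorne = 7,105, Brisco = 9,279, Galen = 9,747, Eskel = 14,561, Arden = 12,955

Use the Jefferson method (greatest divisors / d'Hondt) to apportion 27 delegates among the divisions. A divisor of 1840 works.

Dorne: 3; Brisco: 5; Galen: 5; Eskel: 7; Arden: 7

With modified divisor 1840: modified quotas Dorne 3.861, Brisco 5.043, Galen 5.297, Eskel 7.914, Arden 7.041.
Rounding down: Dorne 3, Brisco 5, Galen 5, Eskel 7, Arden 7 (total 27).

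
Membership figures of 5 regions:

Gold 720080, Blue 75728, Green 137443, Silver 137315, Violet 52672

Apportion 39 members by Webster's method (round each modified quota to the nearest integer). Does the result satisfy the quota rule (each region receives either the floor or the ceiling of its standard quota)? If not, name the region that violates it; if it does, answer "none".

Gold

Standard quotas: Gold 25.002, Blue 2.629, Green 4.772, Silver 4.768, Violet 1.829.
Webster allocation: Gold 24, Blue 3, Green 5, Silver 5, Violet 2.
Gold has quota 25.002 (lower 25, upper 26) but receives 24 — outside the quota interval.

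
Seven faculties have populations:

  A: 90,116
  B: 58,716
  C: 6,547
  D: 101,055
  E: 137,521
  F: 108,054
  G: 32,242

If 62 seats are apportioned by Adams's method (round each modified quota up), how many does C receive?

1

Standard divisor 534251/62 ≈ 8616.952; standard quotas: A 10.458, B 6.814, C 0.760, D 11.727, E 15.959, F 12.540, G 3.742.
Rounding up gives 11, 7, 1, 12, 16, 13, 4 = 64 seats, so the divisor must be adjusted.
With modified divisor 9100: modified quotas A 9.903, B 6.452, C 0.719, D 11.105, E 15.112, F 11.874, G 3.543.
Rounding up: A 10, B 7, C 1, D 12, E 16, F 12, G 4 (total 62).
C receives 1.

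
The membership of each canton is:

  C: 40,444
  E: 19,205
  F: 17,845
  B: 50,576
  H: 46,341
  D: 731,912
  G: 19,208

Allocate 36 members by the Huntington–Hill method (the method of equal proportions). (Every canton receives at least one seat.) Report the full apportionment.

With divisor 27122: modified quotas C 1.491, E 0.708, F 0.658, B 1.865, H 1.709, D 26.986, G 0.708.
Geometric-mean thresholds: C √(1·2)=1.414, E (min 1), F (min 1), B √(1·2)=1.414, H √(1·2)=1.414, D √(26·27)=26.495, G (min 1).
Each quota rounded against its threshold gives C 2, E 1, F 1, B 2, H 2, D 27, G 1 (total 36).

C: 2, E: 1, F: 1, B: 2, H: 2, D: 27, G: 1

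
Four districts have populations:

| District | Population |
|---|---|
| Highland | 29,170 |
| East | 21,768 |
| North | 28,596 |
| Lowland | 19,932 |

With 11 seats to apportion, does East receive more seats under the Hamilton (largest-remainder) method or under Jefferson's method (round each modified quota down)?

Hamilton: Highland 3, East 3, North 3, Lowland 2.
Jefferson: Highland 4, East 2, North 3, Lowland 2.
East gets 3 under Hamilton and 2 under Jefferson.

Hamilton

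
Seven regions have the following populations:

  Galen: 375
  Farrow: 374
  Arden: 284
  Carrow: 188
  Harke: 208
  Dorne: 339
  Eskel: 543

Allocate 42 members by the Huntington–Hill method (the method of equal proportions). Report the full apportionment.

Galen 7; Farrow 7; Arden 5; Carrow 3; Harke 4; Dorne 6; Eskel 10

With divisor 56: modified quotas Galen 6.696, Farrow 6.679, Arden 5.071, Carrow 3.357, Harke 3.714, Dorne 6.054, Eskel 9.696.
Geometric-mean thresholds: Galen √(6·7)=6.481, Farrow √(6·7)=6.481, Arden √(5·6)=5.477, Carrow √(3·4)=3.464, Harke √(3·4)=3.464, Dorne √(6·7)=6.481, Eskel √(9·10)=9.487.
Each quota rounded against its threshold gives Galen 7, Farrow 7, Arden 5, Carrow 3, Harke 4, Dorne 6, Eskel 10 (total 42).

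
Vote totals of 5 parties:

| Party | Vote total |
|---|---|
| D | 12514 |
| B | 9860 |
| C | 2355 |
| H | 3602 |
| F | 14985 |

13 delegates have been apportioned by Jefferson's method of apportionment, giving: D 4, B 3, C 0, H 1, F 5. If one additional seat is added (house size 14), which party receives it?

Priority for the next seat is population ÷ (current seats + 1).
Priorities: D 2502.800, B 2465.000, C 2355.000, H 1801.000, F 2497.500.
Highest priority: D.

D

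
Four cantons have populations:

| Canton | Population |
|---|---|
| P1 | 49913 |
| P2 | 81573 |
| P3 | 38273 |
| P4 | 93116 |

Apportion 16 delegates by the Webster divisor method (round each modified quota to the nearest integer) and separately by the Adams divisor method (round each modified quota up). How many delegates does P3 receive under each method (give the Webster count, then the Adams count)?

Webster: P1 3, P2 5, P3 2, P4 6.
Adams: P1 3, P2 5, P3 3, P4 5.
P3 gets 2 under Webster and 3 under Adams.

2 and 3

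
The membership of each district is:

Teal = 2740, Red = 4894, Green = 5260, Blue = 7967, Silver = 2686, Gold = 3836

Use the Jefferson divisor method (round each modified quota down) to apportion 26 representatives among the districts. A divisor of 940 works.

With modified divisor 940: modified quotas Teal 2.915, Red 5.206, Green 5.596, Blue 8.476, Silver 2.857, Gold 4.081.
Rounding down: Teal 2, Red 5, Green 5, Blue 8, Silver 2, Gold 4 (total 26).

Teal: 2, Red: 5, Green: 5, Blue: 8, Silver: 2, Gold: 4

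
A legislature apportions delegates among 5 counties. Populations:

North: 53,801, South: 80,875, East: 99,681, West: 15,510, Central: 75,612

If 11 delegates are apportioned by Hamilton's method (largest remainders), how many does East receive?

The standard divisor is 325479/11 = 29589.
Standard quotas: North 1.8183, South 2.7333, East 3.3689, West 0.5242, Central 2.5554.
Lower quotas: North 1, South 2, East 3, West 0, Central 2 (sum 8, leaving 3 seats).
Remainders in descending order: North 0.8183, South 0.7333, Central 0.5554, West 0.5242, East 0.3689.
Largest remainders: North, South, Central receive the extra seats.
East receives 3.

3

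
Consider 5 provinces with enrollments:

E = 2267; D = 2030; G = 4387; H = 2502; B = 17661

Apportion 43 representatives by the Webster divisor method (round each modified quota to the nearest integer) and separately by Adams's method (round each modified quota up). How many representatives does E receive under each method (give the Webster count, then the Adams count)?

3 and 4

Webster: E 3, D 3, G 7, H 4, B 26.
Adams: E 4, D 3, G 7, H 4, B 25.
E gets 3 under Webster and 4 under Adams.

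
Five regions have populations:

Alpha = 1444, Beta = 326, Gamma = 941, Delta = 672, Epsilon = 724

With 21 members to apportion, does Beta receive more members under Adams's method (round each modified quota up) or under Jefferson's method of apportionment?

Adams

Adams: Alpha 7, Beta 2, Gamma 5, Delta 3, Epsilon 4.
Jefferson: Alpha 8, Beta 1, Gamma 5, Delta 3, Epsilon 4.
Beta gets 2 under Adams and 1 under Jefferson.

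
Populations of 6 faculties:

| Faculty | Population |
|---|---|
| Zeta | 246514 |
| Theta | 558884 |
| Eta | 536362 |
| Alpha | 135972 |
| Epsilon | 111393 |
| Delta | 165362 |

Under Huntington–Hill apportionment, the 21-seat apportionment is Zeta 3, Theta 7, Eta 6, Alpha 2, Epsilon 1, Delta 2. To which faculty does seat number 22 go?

Eta

Priority for the next seat is population ÷ (√(s·(s+1))).
Priorities: Zeta 71162.462, Theta 74684.016, Eta 82762.453, Alpha 55510.337, Epsilon 78766.746, Delta 67508.754.
Highest priority: Eta.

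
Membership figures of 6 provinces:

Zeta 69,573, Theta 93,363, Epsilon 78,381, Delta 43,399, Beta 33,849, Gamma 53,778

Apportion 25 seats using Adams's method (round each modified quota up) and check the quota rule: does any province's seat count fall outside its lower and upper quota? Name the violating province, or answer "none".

none

Standard quotas: Zeta 4.671, Theta 6.269, Epsilon 5.263, Delta 2.914, Beta 2.273, Gamma 3.611.
Adams allocation: Zeta 5, Theta 6, Epsilon 5, Delta 3, Beta 2, Gamma 4.
Every allocation lies between the lower and upper quota.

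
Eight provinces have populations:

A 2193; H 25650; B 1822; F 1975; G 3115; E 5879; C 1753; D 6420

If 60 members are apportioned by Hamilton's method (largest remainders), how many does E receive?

7

Total 48807; standard divisor 48807/60 ≈ 813.45.
Standard quotas: A 2.6959, H 31.5324, B 2.2398, F 2.4279, G 3.8294, E 7.2272, C 2.1550, D 7.8923.
Lower quotas: A 2, H 31, B 2, F 2, G 3, E 7, C 2, D 7 (sum 56, leaving 4 seats).
Remainders in descending order: D 0.8923, G 0.8294, A 0.6959, H 0.5324, F 0.4279, B 0.2398, E 0.2272, C 0.1550.
The surplus seats go to D, G, A, H.
E receives 7.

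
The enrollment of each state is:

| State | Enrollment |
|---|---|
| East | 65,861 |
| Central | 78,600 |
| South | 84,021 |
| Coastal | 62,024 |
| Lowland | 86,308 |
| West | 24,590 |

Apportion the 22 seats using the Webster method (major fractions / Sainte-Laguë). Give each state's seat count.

East=4; Central=4; South=5; Coastal=3; Lowland=5; West=1

Standard divisor 401404/22 ≈ 18245.636; standard quotas: East 3.610, Central 4.308, South 4.605, Coastal 3.399, Lowland 4.730, West 1.348.
Rounding to the nearest integer gives East 4, Central 4, South 5, Coastal 3, Lowland 5, West 1 — total 22, matching the house size, so no adjustment is needed.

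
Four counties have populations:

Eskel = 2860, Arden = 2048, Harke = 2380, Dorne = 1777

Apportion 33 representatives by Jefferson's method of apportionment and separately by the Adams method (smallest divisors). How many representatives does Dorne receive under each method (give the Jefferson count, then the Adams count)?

Jefferson: Eskel 11, Arden 7, Harke 9, Dorne 6.
Adams: Eskel 10, Arden 7, Harke 9, Dorne 7.
Dorne gets 6 under Jefferson and 7 under Adams.

6 and 7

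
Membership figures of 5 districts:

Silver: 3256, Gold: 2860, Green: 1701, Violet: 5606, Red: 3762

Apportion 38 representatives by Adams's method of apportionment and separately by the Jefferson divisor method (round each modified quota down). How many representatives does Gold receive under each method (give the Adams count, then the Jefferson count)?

7 and 6

Adams: Silver 7, Gold 7, Green 4, Violet 12, Red 8.
Jefferson: Silver 7, Gold 6, Green 4, Violet 13, Red 8.
Gold gets 7 under Adams and 6 under Jefferson.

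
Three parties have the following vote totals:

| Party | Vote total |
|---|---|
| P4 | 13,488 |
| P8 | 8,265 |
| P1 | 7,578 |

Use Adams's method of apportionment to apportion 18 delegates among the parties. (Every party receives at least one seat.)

Standard divisor 29331/18 ≈ 1629.5; standard quotas: P4 8.277, P8 5.072, P1 4.651.
Rounding up gives 9, 6, 5 = 20 seats, so the divisor must be adjusted.
With modified divisor 1800: modified quotas P4 7.493, P8 4.592, P1 4.210.
Rounding up: P4 8, P8 5, P1 5 (total 18).

P4 8; P8 5; P1 5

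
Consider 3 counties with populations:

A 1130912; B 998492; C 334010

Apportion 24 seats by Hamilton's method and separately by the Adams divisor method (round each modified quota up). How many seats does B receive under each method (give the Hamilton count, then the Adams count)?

Hamilton: A 11, B 10, C 3.
Adams: A 11, B 9, C 4.
B gets 10 under Hamilton and 9 under Adams.

10 and 9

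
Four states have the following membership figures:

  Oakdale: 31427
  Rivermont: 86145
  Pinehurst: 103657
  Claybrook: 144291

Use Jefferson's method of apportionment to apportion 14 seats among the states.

Standard divisor 365520/14 ≈ 26108.571; standard quotas: Oakdale 1.204, Rivermont 3.299, Pinehurst 3.970, Claybrook 5.527.
Rounding down gives 1, 3, 3, 5 = 12 seats, so the divisor must be adjusted.
With modified divisor 22800: modified quotas Oakdale 1.378, Rivermont 3.778, Pinehurst 4.546, Claybrook 6.329.
Rounding down: Oakdale 1, Rivermont 3, Pinehurst 4, Claybrook 6 (total 14).

Oakdale: 1; Rivermont: 3; Pinehurst: 4; Claybrook: 6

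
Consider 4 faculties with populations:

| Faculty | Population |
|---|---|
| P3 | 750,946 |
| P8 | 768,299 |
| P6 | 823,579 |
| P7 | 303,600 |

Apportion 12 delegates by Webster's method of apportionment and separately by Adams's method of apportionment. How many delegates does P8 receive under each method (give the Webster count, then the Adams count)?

4 and 3

Webster: P3 3, P8 4, P6 4, P7 1.
Adams: P3 3, P8 3, P6 4, P7 2.
P8 gets 4 under Webster and 3 under Adams.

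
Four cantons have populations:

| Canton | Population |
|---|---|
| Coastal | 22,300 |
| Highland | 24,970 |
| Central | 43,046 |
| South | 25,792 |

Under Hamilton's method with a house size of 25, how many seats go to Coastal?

5

The standard divisor is 116108/25 ≈ 4644.32.
Standard quotas: Coastal 4.8016, Highland 5.3765, Central 9.2685, South 5.5535.
Lower quotas: Coastal 4, Highland 5, Central 9, South 5 (sum 23, leaving 2 seats).
Remainders in descending order: Coastal 0.8016, South 0.5535, Highland 0.3765, Central 0.2685.
Largest remainders: Coastal, South receive the extra seats.
Coastal receives 5.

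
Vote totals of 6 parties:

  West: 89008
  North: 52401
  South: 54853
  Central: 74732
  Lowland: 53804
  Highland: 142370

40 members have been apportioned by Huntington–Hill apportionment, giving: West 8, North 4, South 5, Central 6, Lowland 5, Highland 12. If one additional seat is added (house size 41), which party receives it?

North

Priority for the next seat is population ÷ (√(s·(s+1))).
Priorities: West 10489.693, North 11717.220, South 10014.742, Central 11531.398, Lowland 9823.221, Highland 11398.723.
Highest priority: North.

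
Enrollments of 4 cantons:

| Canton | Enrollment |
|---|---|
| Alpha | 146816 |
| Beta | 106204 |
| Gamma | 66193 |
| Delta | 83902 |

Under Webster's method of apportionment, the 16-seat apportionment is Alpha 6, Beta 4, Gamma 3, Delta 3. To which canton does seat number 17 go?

Priority for the next seat is population ÷ (current seats + 0.5).
Priorities: Alpha 22587.077, Beta 23600.889, Gamma 18912.286, Delta 23972.000.
Highest priority: Delta.

Delta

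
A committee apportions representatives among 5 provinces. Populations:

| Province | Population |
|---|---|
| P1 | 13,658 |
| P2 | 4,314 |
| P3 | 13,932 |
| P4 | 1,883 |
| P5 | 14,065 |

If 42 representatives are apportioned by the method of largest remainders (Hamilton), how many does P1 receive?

Standard divisor: 47852 ÷ 42 ≈ 1139.333.
Standard quotas: P1 11.9877, P2 3.7864, P3 12.2282, P4 1.6527, P5 12.3449.
Lower quotas: P1 11, P2 3, P3 12, P4 1, P5 12 (sum 39, leaving 3 seats).
Remainders in descending order: P1 0.9877, P2 0.7864, P4 0.6527, P5 0.3449, P3 0.2282.
The surplus seats go to P1, P2, P4.
P1 receives 12.

12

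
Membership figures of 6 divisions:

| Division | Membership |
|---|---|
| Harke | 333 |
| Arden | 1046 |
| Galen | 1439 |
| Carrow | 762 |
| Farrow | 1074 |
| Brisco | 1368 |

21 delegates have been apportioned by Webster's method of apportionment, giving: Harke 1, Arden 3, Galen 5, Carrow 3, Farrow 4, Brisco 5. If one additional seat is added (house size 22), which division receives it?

Arden

Priority for the next seat is population ÷ (current seats + 0.5).
Priorities: Harke 222.000, Arden 298.857, Galen 261.636, Carrow 217.714, Farrow 238.667, Brisco 248.727.
Highest priority: Arden.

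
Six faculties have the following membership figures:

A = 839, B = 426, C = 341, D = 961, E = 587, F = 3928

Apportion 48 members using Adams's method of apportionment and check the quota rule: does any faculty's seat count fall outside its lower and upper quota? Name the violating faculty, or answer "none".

F

Standard quotas: A 5.687, B 2.887, C 2.311, D 6.513, E 3.979, F 26.623.
Adams allocation: A 6, B 3, C 3, D 7, E 4, F 25.
F has quota 26.623 (lower 26, upper 27) but receives 25 — outside the quota interval.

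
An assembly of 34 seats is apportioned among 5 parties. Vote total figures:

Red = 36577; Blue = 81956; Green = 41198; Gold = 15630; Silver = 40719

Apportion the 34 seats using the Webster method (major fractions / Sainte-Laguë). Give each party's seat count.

Red 6, Blue 13, Green 7, Gold 2, Silver 6

Standard divisor 216080/34 ≈ 6355.294; standard quotas: Red 5.755, Blue 12.896, Green 6.482, Gold 2.459, Silver 6.407.
Rounding to the nearest integer gives 6, 13, 6, 2, 6 = 33 seats, so the divisor must be adjusted.
With modified divisor 6316.05: modified quotas Red 5.791, Blue 12.976, Green 6.523, Gold 2.475, Silver 6.447.
Rounding to the nearest integer: Red 6, Blue 13, Green 7, Gold 2, Silver 6 (total 34).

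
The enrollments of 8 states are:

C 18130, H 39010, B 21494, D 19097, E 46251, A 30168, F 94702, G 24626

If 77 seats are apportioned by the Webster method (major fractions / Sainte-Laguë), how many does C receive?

Standard divisor 293478/77 ≈ 3811.403; standard quotas: C 4.757, H 10.235, B 5.639, D 5.010, E 12.135, A 7.915, F 24.847, G 6.461.
Rounding to the nearest integer gives C 5, H 10, B 6, D 5, E 12, A 8, F 25, G 6 — total 77, matching the house size, so no adjustment is needed.
C receives 5.

5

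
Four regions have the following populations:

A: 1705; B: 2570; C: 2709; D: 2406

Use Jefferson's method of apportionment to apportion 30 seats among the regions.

A: 5; B: 8; C: 9; D: 8

Standard divisor 9390/30 ≈ 313; standard quotas: A 5.447, B 8.211, C 8.655, D 7.687.
Rounding down gives 5, 8, 8, 7 = 28 seats, so the divisor must be adjusted.
With modified divisor 290: modified quotas A 5.879, B 8.862, C 9.341, D 8.297.
Rounding down: A 5, B 8, C 9, D 8 (total 30).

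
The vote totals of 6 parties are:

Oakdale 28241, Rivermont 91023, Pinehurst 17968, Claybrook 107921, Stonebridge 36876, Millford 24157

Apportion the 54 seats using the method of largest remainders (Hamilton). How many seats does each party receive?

Oakdale 5, Rivermont 16, Pinehurst 3, Claybrook 19, Stonebridge 7, Millford 4

The standard divisor is 306186/54 ≈ 5670.111.
Standard quotas: Oakdale 4.9807, Rivermont 16.0531, Pinehurst 3.1689, Claybrook 19.0333, Stonebridge 6.5036, Millford 4.2604.
Lower quotas: Oakdale 4, Rivermont 16, Pinehurst 3, Claybrook 19, Stonebridge 6, Millford 4 (sum 52, leaving 2 seats).
Remainders in descending order: Oakdale 0.9807, Stonebridge 0.5036, Millford 0.2604, Pinehurst 0.1689, Rivermont 0.0531, Claybrook 0.0333.
Largest remainders: Oakdale, Stonebridge receive the extra seats.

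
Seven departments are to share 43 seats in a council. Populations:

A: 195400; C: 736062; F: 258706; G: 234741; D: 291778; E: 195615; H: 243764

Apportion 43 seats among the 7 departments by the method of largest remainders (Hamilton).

Total 2156066; standard divisor 2156066/43 ≈ 50141.07.
Standard quotas: A 3.8970, C 14.6798, F 5.1596, G 4.6816, D 5.8191, E 3.9013, H 4.8616.
Lower quotas: A 3, C 14, F 5, G 4, D 5, E 3, H 4 (sum 38, leaving 5 seats).
Remainders in descending order: E 0.9013, A 0.8970, H 0.8616, D 0.8191, G 0.6816, C 0.6798, F 0.1596.
Largest remainders: E, A, H, D, G receive the extra seats.

A 4, C 14, F 5, G 5, D 6, E 4, H 5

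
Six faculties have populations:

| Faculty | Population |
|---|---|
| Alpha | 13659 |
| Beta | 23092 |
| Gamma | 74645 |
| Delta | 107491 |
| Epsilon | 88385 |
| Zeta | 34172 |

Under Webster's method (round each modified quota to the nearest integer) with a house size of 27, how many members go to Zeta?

3

Standard divisor 341444/27 ≈ 12646.074; standard quotas: Alpha 1.080, Beta 1.826, Gamma 5.903, Delta 8.500, Epsilon 6.989, Zeta 2.702.
Rounding to the nearest integer gives Alpha 1, Beta 2, Gamma 6, Delta 8, Epsilon 7, Zeta 3 — total 27, matching the house size, so no adjustment is needed.
Zeta receives 3.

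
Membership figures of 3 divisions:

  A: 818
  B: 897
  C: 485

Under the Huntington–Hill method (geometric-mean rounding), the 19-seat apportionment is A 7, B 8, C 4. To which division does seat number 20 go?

A

Priority for the next seat is population ÷ (√(s·(s+1))).
Priorities: A 109.310, B 105.712, C 108.449.
Highest priority: A.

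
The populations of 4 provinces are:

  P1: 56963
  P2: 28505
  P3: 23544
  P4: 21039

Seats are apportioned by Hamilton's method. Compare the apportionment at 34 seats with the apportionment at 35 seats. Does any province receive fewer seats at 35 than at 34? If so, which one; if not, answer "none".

none

At 34 seats: P1 15, P2 7, P3 6, P4 6.
At 35 seats: P1 15, P2 8, P3 6, P4 6.
No province's allocation decreased.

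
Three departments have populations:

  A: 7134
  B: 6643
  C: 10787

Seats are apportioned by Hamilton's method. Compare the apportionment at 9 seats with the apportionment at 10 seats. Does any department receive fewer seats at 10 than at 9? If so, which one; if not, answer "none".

none

At 9 seats: A 3, B 2, C 4.
At 10 seats: A 3, B 3, C 4.
No department's allocation decreased.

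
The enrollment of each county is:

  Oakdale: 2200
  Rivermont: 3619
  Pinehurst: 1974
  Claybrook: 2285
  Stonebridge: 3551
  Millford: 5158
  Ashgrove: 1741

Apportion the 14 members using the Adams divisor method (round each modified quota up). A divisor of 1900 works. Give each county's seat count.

Oakdale: 2; Rivermont: 2; Pinehurst: 2; Claybrook: 2; Stonebridge: 2; Millford: 3; Ashgrove: 1

With modified divisor 1900: modified quotas Oakdale 1.158, Rivermont 1.905, Pinehurst 1.039, Claybrook 1.203, Stonebridge 1.869, Millford 2.715, Ashgrove 0.916.
Rounding up: Oakdale 2, Rivermont 2, Pinehurst 2, Claybrook 2, Stonebridge 2, Millford 3, Ashgrove 1 (total 14).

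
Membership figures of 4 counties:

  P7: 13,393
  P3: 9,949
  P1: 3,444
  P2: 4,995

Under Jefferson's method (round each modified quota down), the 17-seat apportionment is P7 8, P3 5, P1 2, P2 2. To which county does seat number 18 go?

P2

Priority for the next seat is population ÷ (current seats + 1).
Priorities: P7 1488.111, P3 1658.167, P1 1148.000, P2 1665.000.
Highest priority: P2.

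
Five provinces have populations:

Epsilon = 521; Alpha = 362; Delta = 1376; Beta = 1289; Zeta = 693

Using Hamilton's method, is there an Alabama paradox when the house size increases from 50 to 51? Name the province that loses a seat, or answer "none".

Alpha

At 50 seats: Epsilon 6, Alpha 5, Delta 16, Beta 15, Zeta 8.
At 51 seats: Epsilon 6, Alpha 4, Delta 17, Beta 16, Zeta 8.
Alpha drops from 5 to 4.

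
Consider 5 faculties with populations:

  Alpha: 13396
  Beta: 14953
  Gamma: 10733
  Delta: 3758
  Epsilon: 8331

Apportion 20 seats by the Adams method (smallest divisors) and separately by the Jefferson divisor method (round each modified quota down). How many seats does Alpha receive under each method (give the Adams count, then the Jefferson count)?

5 and 6

Adams: Alpha 5, Beta 6, Gamma 4, Delta 2, Epsilon 3.
Jefferson: Alpha 6, Beta 6, Gamma 4, Delta 1, Epsilon 3.
Alpha gets 5 under Adams and 6 under Jefferson.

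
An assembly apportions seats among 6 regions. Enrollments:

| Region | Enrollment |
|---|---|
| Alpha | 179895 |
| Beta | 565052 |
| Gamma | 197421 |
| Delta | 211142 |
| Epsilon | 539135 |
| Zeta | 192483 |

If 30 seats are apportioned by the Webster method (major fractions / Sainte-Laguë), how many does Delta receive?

Standard divisor 1885128/30 ≈ 62837.6; standard quotas: Alpha 2.863, Beta 8.992, Gamma 3.142, Delta 3.360, Epsilon 8.580, Zeta 3.063.
Rounding to the nearest integer gives Alpha 3, Beta 9, Gamma 3, Delta 3, Epsilon 9, Zeta 3 — total 30, matching the house size, so no adjustment is needed.
Delta receives 3.

3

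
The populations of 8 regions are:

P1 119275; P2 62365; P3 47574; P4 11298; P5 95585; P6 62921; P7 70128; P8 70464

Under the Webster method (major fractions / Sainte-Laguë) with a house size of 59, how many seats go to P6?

Standard divisor 539610/59 ≈ 9145.932; standard quotas: P1 13.041, P2 6.819, P3 5.202, P4 1.235, P5 10.451, P6 6.880, P7 7.668, P8 7.704.
Rounding to the nearest integer gives P1 13, P2 7, P3 5, P4 1, P5 10, P6 7, P7 8, P8 8 — total 59, matching the house size, so no adjustment is needed.
P6 receives 7.

7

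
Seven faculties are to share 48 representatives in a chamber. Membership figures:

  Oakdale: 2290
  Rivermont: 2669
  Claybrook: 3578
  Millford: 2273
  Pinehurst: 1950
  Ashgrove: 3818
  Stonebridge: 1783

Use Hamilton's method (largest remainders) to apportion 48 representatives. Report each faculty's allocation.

Oakdale 6, Rivermont 7, Claybrook 9, Millford 6, Pinehurst 5, Ashgrove 10, Stonebridge 5

Total 18361; standard divisor 18361/48 ≈ 382.521.
Standard quotas: Oakdale 5.987, Rivermont 6.977, Claybrook 9.354, Millford 5.942, Pinehurst 5.098, Ashgrove 9.981, Stonebridge 4.661.
Lower quotas: Oakdale 5, Rivermont 6, Claybrook 9, Millford 5, Pinehurst 5, Ashgrove 9, Stonebridge 4 (sum 43, leaving 5 seats).
Remainders in descending order: Oakdale 0.987, Ashgrove 0.981, Rivermont 0.977, Millford 0.942, Stonebridge 0.661, Claybrook 0.354, Pinehurst 0.098.
The surplus seats go to Oakdale, Ashgrove, Rivermont, Millford, Stonebridge.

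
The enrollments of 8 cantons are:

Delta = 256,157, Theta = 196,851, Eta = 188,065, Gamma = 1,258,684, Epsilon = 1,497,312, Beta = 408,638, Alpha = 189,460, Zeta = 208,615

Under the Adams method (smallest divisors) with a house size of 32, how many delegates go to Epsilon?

Standard divisor 4203782/32 ≈ 131368.188; standard quotas: Delta 1.950, Theta 1.498, Eta 1.432, Gamma 9.581, Epsilon 11.398, Beta 3.111, Alpha 1.442, Zeta 1.588.
Rounding up gives 2, 2, 2, 10, 12, 4, 2, 2 = 36 seats, so the divisor must be adjusted.
With modified divisor 153500: modified quotas Delta 1.669, Theta 1.282, Eta 1.225, Gamma 8.200, Epsilon 9.754, Beta 2.662, Alpha 1.234, Zeta 1.359.
Rounding up: Delta 2, Theta 2, Eta 2, Gamma 9, Epsilon 10, Beta 3, Alpha 2, Zeta 2 (total 32).
Epsilon receives 10.

10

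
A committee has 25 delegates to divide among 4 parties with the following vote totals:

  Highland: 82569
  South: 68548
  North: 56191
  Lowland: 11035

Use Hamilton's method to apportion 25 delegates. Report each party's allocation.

Highland 10, South 8, North 6, Lowland 1

The standard divisor is 218343/25 ≈ 8733.72.
Standard quotas: Highland 9.4540, South 7.8487, North 6.4338, Lowland 1.2635.
Lower quotas: Highland 9, South 7, North 6, Lowland 1 (sum 23, leaving 2 seats).
Remainders in descending order: South 0.8487, Highland 0.4540, North 0.4338, Lowland 0.2635.
The surplus seats go to South, Highland.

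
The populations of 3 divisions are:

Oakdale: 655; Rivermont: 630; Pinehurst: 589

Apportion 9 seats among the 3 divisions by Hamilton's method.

Total 1874; standard divisor 1874/9 ≈ 208.222.
Standard quotas: Oakdale 3.146, Rivermont 3.026, Pinehurst 2.829.
Lower quotas: Oakdale 3, Rivermont 3, Pinehurst 2 (sum 8, leaving 1 seat).
Remainders in descending order: Pinehurst 0.829, Oakdale 0.146, Rivermont 0.026.
The surplus seat goes to Pinehurst.

Oakdale: 3, Rivermont: 3, Pinehurst: 3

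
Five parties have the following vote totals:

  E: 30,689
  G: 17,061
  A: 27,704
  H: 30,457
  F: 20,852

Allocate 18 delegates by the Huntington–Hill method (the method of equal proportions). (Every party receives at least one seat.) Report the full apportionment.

With divisor 6914: modified quotas E 4.439, G 2.468, A 4.007, H 4.405, F 3.016.
Geometric-mean thresholds: E √(4·5)=4.472, G √(2·3)=2.449, A √(4·5)=4.472, H √(4·5)=4.472, F √(3·4)=3.464.
Each quota rounded against its threshold gives E 4, G 3, A 4, H 4, F 3 (total 18).

E 4, G 3, A 4, H 4, F 3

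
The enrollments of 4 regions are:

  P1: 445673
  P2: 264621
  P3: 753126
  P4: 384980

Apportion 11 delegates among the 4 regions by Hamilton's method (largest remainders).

P1: 3; P2: 2; P3: 4; P4: 2

Total 1848400; standard divisor 1848400/11 ≈ 168036.364.
Standard quotas: P1 2.6522, P2 1.5748, P3 4.4819, P4 2.2911.
Lower quotas: P1 2, P2 1, P3 4, P4 2 (sum 9, leaving 2 seats).
Remainders in descending order: P1 0.6522, P2 0.5748, P3 0.4819, P4 0.2911.
The surplus seats go to P1, P2.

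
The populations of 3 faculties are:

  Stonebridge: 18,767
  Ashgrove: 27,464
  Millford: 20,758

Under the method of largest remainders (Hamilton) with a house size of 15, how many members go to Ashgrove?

Standard divisor: 66989 ÷ 15 ≈ 4465.933.
Standard quotas: Stonebridge 4.2023, Ashgrove 6.1497, Millford 4.6481.
Lower quotas: Stonebridge 4, Ashgrove 6, Millford 4 (sum 14, leaving 1 seat).
Remainders in descending order: Millford 0.6481, Stonebridge 0.2023, Ashgrove 0.1497.
Largest remainder: Millford receives the extra seat.
Ashgrove receives 6.

6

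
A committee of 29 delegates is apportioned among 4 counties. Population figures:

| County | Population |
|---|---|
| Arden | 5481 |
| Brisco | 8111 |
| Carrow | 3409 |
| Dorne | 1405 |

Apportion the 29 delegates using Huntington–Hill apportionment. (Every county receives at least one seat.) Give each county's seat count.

With divisor 634: modified quotas Arden 8.645, Brisco 12.793, Carrow 5.377, Dorne 2.216.
Geometric-mean thresholds: Arden √(8·9)=8.485, Brisco √(12·13)=12.490, Carrow √(5·6)=5.477, Dorne √(2·3)=2.449.
Each quota rounded against its threshold gives Arden 9, Brisco 13, Carrow 5, Dorne 2 (total 29).

Arden 9, Brisco 13, Carrow 5, Dorne 2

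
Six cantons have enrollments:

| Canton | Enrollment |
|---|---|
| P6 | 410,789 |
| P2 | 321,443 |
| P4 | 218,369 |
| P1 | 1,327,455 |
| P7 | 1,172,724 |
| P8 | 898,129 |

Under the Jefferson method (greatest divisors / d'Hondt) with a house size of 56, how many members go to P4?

2

Standard divisor 4348909/56 ≈ 77659.089; standard quotas: P6 5.290, P2 4.139, P4 2.812, P1 17.093, P7 15.101, P8 11.565.
Rounding down gives 5, 4, 2, 17, 15, 11 = 54 seats, so the divisor must be adjusted.
With modified divisor 73500: modified quotas P6 5.589, P2 4.373, P4 2.971, P1 18.061, P7 15.955, P8 12.219.
Rounding down: P6 5, P2 4, P4 2, P1 18, P7 15, P8 12 (total 56).
P4 receives 2.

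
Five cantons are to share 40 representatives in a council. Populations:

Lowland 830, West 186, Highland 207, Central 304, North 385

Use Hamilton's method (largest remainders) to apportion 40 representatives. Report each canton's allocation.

Standard divisor: 1912 ÷ 40 ≈ 47.8.
Standard quotas: Lowland 17.364, West 3.891, Highland 4.331, Central 6.360, North 8.054.
Lower quotas: Lowland 17, West 3, Highland 4, Central 6, North 8 (sum 38, leaving 2 seats).
Remainders in descending order: West 0.891, Lowland 0.364, Central 0.360, Highland 0.331, North 0.054.
Largest remainders: West, Lowland receive the extra seats.

Lowland=18, West=4, Highland=4, Central=6, North=8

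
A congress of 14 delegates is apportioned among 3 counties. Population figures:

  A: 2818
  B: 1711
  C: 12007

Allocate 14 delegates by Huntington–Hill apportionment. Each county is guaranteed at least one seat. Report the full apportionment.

With divisor 1180: modified quotas A 2.388, B 1.450, C 10.175.
Geometric-mean thresholds: A √(2·3)=2.449, B √(1·2)=1.414, C √(10·11)=10.488.
Each quota rounded against its threshold gives A 2, B 2, C 10 (total 14).

A=2; B=2; C=10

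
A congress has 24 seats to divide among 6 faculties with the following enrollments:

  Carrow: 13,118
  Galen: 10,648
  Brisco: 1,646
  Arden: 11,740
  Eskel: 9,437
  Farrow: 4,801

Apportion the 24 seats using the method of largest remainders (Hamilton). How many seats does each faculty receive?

Total 51390; standard divisor 51390/24 ≈ 2141.25.
Standard quotas: Carrow 6.1263, Galen 4.9728, Brisco 0.7687, Arden 5.4828, Eskel 4.4072, Farrow 2.2421.
Lower quotas: Carrow 6, Galen 4, Brisco 0, Arden 5, Eskel 4, Farrow 2 (sum 21, leaving 3 seats).
Remainders in descending order: Galen 0.9728, Brisco 0.7687, Arden 0.4828, Eskel 0.4072, Farrow 0.2421, Carrow 0.1263.
Largest remainders: Galen, Brisco, Arden receive the extra seats.

Carrow=6, Galen=5, Brisco=1, Arden=6, Eskel=4, Farrow=2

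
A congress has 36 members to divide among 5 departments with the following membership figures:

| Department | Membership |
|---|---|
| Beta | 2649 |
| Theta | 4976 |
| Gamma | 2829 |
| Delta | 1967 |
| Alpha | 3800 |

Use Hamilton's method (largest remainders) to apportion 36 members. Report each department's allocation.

Beta 6, Theta 11, Gamma 6, Delta 4, Alpha 9

Standard divisor: 16221 ÷ 36 ≈ 450.583.
Standard quotas: Beta 5.879, Theta 11.043, Gamma 6.279, Delta 4.365, Alpha 8.434.
Lower quotas: Beta 5, Theta 11, Gamma 6, Delta 4, Alpha 8 (sum 34, leaving 2 seats).
Remainders in descending order: Beta 0.879, Alpha 0.434, Delta 0.365, Gamma 0.279, Theta 0.043.
The surplus seats go to Beta, Alpha.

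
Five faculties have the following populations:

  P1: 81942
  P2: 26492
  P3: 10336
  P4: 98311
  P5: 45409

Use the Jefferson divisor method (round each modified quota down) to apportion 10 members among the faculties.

P1 3, P2 1, P3 0, P4 4, P5 2

Standard divisor 262490/10 ≈ 26249; standard quotas: P1 3.122, P2 1.009, P3 0.394, P4 3.745, P5 1.730.
Rounding down gives 3, 1, 0, 3, 1 = 8 seats, so the divisor must be adjusted.
With modified divisor 21600: modified quotas P1 3.794, P2 1.226, P3 0.479, P4 4.551, P5 2.102.
Rounding down: P1 3, P2 1, P3 0, P4 4, P5 2 (total 10).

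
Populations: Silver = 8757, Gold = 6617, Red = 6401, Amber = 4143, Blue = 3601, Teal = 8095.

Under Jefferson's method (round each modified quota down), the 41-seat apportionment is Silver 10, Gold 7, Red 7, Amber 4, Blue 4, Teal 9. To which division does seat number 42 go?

Amber

Priority for the next seat is population ÷ (current seats + 1).
Priorities: Silver 796.091, Gold 827.125, Red 800.125, Amber 828.600, Blue 720.200, Teal 809.500.
Highest priority: Amber.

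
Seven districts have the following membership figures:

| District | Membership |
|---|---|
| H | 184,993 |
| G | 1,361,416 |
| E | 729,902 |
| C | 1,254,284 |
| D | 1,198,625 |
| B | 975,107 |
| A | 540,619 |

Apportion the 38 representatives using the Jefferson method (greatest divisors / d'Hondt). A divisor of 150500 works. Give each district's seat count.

With modified divisor 150500: modified quotas H 1.229, G 9.046, E 4.850, C 8.334, D 7.964, B 6.479, A 3.592.
Rounding down: H 1, G 9, E 4, C 8, D 7, B 6, A 3 (total 38).

H 1, G 9, E 4, C 8, D 7, B 6, A 3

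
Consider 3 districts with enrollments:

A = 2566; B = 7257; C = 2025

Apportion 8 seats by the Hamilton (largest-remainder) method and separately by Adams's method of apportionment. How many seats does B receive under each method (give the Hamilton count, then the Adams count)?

5 and 4

Hamilton: A 2, B 5, C 1.
Adams: A 2, B 4, C 2.
B gets 5 under Hamilton and 4 under Adams.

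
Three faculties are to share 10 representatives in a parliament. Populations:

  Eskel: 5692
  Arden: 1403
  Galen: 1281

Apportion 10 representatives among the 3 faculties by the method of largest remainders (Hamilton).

Eskel 7; Arden 2; Galen 1

Standard divisor: 8376 ÷ 10 ≈ 837.6.
Standard quotas: Eskel 6.7956, Arden 1.6750, Galen 1.5294.
Lower quotas: Eskel 6, Arden 1, Galen 1 (sum 8, leaving 2 seats).
Remainders in descending order: Eskel 0.7956, Arden 0.6750, Galen 0.5294.
Largest remainders: Eskel, Arden receive the extra seats.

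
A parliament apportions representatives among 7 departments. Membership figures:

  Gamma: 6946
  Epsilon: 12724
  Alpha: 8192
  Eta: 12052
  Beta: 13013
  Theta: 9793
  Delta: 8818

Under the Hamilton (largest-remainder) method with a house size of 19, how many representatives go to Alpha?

Standard divisor: 71538 ÷ 19 ≈ 3765.158.
Standard quotas: Gamma 1.8448, Epsilon 3.3794, Alpha 2.1757, Eta 3.2009, Beta 3.4562, Theta 2.6010, Delta 2.3420.
Lower quotas: Gamma 1, Epsilon 3, Alpha 2, Eta 3, Beta 3, Theta 2, Delta 2 (sum 16, leaving 3 seats).
Remainders in descending order: Gamma 0.8448, Theta 0.6010, Beta 0.4562, Epsilon 0.3794, Delta 0.3420, Eta 0.2009, Alpha 0.1757.
Largest remainders: Gamma, Theta, Beta receive the extra seats.
Alpha receives 2.

2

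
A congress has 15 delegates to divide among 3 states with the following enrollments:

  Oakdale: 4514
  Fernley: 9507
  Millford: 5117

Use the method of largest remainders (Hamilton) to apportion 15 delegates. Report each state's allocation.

Total 19138; standard divisor 19138/15 ≈ 1275.867.
Standard quotas: Oakdale 3.5380, Fernley 7.4514, Millford 4.0106.
Lower quotas: Oakdale 3, Fernley 7, Millford 4 (sum 14, leaving 1 seat).
Remainders in descending order: Oakdale 0.5380, Fernley 0.4514, Millford 0.0106.
Largest remainder: Oakdale receives the extra seat.

Oakdale 4; Fernley 7; Millford 4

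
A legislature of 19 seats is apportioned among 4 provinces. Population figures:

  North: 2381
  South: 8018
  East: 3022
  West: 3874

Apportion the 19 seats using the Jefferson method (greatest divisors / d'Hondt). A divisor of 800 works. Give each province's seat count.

With modified divisor 800: modified quotas North 2.976, South 10.023, East 3.777, West 4.843.
Rounding down: North 2, South 10, East 3, West 4 (total 19).

North 2, South 10, East 3, West 4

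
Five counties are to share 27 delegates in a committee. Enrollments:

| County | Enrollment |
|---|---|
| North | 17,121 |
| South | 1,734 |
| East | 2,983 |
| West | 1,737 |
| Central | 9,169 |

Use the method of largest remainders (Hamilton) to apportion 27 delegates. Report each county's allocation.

North: 14; South: 1; East: 3; West: 1; Central: 8

Standard divisor: 32744 ÷ 27 ≈ 1212.741.
Standard quotas: North 14.1176, South 1.4298, East 2.4597, West 1.4323, Central 7.5606.
Lower quotas: North 14, South 1, East 2, West 1, Central 7 (sum 25, leaving 2 seats).
Remainders in descending order: Central 0.5606, East 0.4597, West 0.4323, South 0.4298, North 0.1176.
Largest remainders: Central, East receive the extra seats.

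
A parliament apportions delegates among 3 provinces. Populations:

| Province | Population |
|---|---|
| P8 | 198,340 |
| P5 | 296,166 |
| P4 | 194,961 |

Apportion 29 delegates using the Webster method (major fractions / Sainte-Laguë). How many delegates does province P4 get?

Standard divisor 689467/29 ≈ 23774.724; standard quotas: P8 8.342, P5 12.457, P4 8.200.
Rounding to the nearest integer gives 8, 12, 8 = 28 seats, so the divisor must be adjusted.
With modified divisor 23500: modified quotas P8 8.440, P5 12.603, P4 8.296.
Rounding to the nearest integer: P8 8, P5 13, P4 8 (total 29).
P4 receives 8.

8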